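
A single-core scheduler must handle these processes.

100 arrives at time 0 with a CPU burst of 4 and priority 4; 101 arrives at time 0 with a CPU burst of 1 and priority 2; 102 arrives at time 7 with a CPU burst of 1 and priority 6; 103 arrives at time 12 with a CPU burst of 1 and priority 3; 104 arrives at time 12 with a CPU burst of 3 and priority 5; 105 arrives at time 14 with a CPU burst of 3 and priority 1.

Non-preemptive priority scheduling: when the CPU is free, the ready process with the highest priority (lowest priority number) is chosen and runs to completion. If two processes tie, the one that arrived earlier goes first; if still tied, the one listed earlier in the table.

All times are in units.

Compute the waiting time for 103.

Gantt: | 101 0-1 | 100 1-5 | idle 5-7 | 102 7-8 | idle 8-12 | 103 12-13 | 104 13-16 | 105 16-19 |
Completion: 100=5  101=1  102=8  103=13  104=16  105=19
Turnaround (C−A): 100=5  101=1  102=1  103=1  104=4  105=5
Waiting(103) = turnaround − burst = 1 − 1 = 0

0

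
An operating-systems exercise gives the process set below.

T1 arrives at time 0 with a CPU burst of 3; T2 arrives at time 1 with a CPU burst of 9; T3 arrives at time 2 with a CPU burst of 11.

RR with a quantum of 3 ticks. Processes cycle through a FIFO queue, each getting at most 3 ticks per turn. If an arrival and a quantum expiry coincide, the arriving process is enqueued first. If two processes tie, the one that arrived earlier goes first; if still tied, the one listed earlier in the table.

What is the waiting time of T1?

0

Gantt: | T1 0-3 | T2 3-6 | T3 6-9 | T2 9-12 | T3 12-15 | T2 15-18 | T3 18-23 |
Completion: T1=3  T2=18  T3=23
Turnaround (C−A): T1=3  T2=17  T3=21
Waiting(T1) = turnaround − burst = 3 − 3 = 0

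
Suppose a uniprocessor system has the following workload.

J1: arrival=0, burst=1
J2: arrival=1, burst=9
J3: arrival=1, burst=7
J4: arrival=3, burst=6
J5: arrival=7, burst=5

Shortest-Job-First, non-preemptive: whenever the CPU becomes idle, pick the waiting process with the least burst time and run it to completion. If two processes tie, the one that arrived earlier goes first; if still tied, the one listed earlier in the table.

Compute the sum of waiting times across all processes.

Gantt: | J1 0-1 | J3 1-8 | J5 8-13 | J4 13-19 | J2 19-28 |
Completion: J1=1  J2=28  J3=8  J4=19  J5=13
Waiting = turnaround − burst: J1=0, J2=18, J3=0, J4=10, J5=1
Total waiting = 0 + 18 + 0 + 10 + 1 = 29

29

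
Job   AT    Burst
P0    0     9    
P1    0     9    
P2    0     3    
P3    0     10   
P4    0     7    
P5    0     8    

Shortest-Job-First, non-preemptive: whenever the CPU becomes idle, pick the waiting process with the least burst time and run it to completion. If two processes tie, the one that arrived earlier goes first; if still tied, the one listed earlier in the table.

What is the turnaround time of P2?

Timeline: | P2 0-3 | P4 3-10 | P5 10-18 | P0 18-27 | P1 27-36 | P3 36-46 |
Completion: P0=27  P1=36  P2=3  P3=46  P4=10  P5=18
Turnaround (C−A): P0=27  P1=36  P2=3  P3=46  P4=10  P5=18
Turnaround(P2) = completion − arrival = 3 − 0 = 3

3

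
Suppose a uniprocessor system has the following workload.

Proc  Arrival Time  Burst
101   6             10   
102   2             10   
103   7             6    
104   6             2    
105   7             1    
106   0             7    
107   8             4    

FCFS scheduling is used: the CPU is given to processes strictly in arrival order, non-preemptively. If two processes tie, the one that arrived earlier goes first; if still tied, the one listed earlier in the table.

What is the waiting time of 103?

Schedule: | 106 0-7 | 102 7-17 | 101 17-27 | 104 27-29 | 103 29-35 | 105 35-36 | 107 36-40 |
Completion: 101=27  102=17  103=35  104=29  105=36  106=7  107=40
Turnaround (C−A): 101=21  102=15  103=28  104=23  105=29  106=7  107=32
Waiting(103) = turnaround − burst = 28 − 6 = 22

22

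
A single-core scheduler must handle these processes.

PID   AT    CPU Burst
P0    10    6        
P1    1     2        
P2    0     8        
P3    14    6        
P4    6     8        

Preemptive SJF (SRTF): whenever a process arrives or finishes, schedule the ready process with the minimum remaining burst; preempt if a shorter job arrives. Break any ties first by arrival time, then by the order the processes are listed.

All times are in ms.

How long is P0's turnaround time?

Schedule: | P2 0-1 | P1 1-3 | P2 3-10 | P0 10-16 | P3 16-22 | P4 22-30 |
Completion: P0=16  P1=3  P2=10  P3=22  P4=30
Turnaround (C−A): P0=6  P1=2  P2=10  P3=8  P4=24
Turnaround(P0) = completion − arrival = 16 − 10 = 6

6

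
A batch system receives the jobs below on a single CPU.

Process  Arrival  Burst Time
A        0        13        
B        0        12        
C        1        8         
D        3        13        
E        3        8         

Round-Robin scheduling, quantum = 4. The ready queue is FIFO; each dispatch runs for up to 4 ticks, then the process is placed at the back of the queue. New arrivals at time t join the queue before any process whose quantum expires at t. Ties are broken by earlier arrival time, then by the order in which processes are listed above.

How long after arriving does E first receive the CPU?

Schedule: | A 0-4 | B 4-8 | C 8-12 | D 12-16 | E 16-20 | A 20-24 | B 24-28 | C 28-32 | D 32-36 | E 36-40 | A 40-44 | B 44-48 | D 48-52 | A 52-53 | D 53-54 |
Completion: A=53  B=48  C=32  D=54  E=40
Turnaround (C−A): A=53  B=48  C=31  D=51  E=37
Response(E) = first start − arrival = 16 − 3 = 13

13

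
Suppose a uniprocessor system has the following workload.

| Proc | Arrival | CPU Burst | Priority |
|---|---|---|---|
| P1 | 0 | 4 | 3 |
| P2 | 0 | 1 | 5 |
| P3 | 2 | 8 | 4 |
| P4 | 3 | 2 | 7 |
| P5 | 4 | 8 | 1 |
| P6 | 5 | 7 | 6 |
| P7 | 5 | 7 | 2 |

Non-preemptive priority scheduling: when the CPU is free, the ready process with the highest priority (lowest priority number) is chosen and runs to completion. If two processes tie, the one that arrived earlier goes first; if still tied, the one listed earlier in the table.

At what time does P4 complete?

Gantt: | P1 0-4 | P5 4-12 | P7 12-19 | P3 19-27 | P2 27-28 | P6 28-35 | P4 35-37 |
Completion: P1=4  P2=28  P3=27  P4=37  P5=12  P6=35  P7=19

37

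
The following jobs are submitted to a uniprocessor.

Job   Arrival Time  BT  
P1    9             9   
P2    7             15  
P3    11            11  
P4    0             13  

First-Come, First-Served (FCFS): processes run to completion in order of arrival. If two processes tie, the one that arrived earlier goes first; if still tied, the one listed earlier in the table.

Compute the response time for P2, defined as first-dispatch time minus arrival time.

Schedule: | P4 0-13 | P2 13-28 | P1 28-37 | P3 37-48 |
Completion: P1=37  P2=28  P3=48  P4=13
Response(P2) = first start − arrival = 13 − 7 = 6

6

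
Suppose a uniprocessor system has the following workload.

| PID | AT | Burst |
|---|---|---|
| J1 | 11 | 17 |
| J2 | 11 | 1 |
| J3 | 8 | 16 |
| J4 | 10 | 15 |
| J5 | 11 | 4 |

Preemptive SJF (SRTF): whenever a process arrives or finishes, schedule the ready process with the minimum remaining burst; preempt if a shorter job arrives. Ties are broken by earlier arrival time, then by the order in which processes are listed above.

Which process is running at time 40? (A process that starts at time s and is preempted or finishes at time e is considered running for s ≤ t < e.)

J4

Gantt: | idle 0-8 | J3 8-11 | J2 11-12 | J5 12-16 | J3 16-29 | J4 29-44 | J1 44-61 |
Completion: J1=61  J2=12  J3=29  J4=44  J5=16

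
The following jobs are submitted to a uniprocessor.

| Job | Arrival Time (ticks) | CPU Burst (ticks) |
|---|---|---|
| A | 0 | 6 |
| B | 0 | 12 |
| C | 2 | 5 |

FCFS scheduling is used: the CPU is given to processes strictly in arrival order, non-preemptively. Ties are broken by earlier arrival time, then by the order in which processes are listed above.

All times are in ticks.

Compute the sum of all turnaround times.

Schedule: | A 0-6 | B 6-18 | C 18-23 |
Completion: A=6  B=18  C=23
Turnaround (C−A): A=6  B=18  C=21
Turnaround = completion − arrival: A=6, B=18, C=21
Total turnaround = 6 + 18 + 21 = 45

45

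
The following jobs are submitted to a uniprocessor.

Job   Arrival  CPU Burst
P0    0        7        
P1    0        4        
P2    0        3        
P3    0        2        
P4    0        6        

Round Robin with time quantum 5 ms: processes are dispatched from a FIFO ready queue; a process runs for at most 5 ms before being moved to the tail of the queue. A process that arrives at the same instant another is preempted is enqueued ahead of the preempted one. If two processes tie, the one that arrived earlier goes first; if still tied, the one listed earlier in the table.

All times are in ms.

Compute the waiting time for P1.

Gantt: | P0 0-5 | P1 5-9 | P2 9-12 | P3 12-14 | P4 14-19 | P0 19-21 | P4 21-22 |
Completion: P0=21  P1=9  P2=12  P3=14  P4=22
Turnaround (C−A): P0=21  P1=9  P2=12  P3=14  P4=22
Waiting(P1) = turnaround − burst = 9 − 4 = 5

5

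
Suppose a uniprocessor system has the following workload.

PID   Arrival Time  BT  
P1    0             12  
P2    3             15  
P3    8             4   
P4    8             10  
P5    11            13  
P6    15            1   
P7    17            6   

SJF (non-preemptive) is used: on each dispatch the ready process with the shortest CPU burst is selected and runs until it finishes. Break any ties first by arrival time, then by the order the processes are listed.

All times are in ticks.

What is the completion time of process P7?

Timeline: | P1 0-12 | P3 12-16 | P6 16-17 | P7 17-23 | P4 23-33 | P5 33-46 | P2 46-61 |
Completion: P1=12  P2=61  P3=16  P4=33  P5=46  P6=17  P7=23
Turnaround (C−A): P1=12  P2=58  P3=8  P4=25  P5=35  P6=2  P7=6

23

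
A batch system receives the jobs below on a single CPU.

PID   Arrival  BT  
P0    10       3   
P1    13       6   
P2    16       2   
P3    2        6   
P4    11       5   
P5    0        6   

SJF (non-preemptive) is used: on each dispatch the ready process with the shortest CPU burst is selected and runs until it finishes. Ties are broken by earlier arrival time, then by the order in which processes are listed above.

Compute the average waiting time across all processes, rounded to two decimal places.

Gantt: | P5 0-6 | P3 6-12 | P0 12-15 | P4 15-20 | P2 20-22 | P1 22-28 |
Completion: P0=15  P1=28  P2=22  P3=12  P4=20  P5=6
Waiting times: P0=2, P1=9, P2=4, P3=4, P4=4, P5=0
Average waiting = (2+9+4+4+4+0) / 6 = 23/6 = 3.83

3.83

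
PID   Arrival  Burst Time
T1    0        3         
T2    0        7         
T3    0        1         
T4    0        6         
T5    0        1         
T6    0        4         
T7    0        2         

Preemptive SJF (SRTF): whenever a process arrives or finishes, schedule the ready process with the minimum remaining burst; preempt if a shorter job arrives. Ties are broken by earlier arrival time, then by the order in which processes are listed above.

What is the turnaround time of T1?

7

Schedule: | T3 0-1 | T5 1-2 | T7 2-4 | T1 4-7 | T6 7-11 | T4 11-17 | T2 17-24 |
Completion: T1=7  T2=24  T3=1  T4=17  T5=2  T6=11  T7=4
Turnaround (C−A): T1=7  T2=24  T3=1  T4=17  T5=2  T6=11  T7=4
Turnaround(T1) = completion − arrival = 7 − 0 = 7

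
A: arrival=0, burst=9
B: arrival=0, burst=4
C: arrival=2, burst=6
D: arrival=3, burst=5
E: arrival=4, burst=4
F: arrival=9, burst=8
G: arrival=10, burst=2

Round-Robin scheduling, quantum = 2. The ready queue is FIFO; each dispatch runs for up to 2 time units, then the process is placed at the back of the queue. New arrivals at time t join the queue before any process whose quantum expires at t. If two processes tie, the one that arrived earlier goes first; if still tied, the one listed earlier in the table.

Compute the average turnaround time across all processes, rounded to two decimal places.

23.86

Schedule: | A 0-2 | B 2-4 | C 4-6 | A 6-8 | D 8-10 | E 10-12 | B 12-14 | C 14-16 | A 16-18 | F 18-20 | G 20-22 | D 22-24 | E 24-26 | C 26-28 | A 28-30 | F 30-32 | D 32-33 | A 33-34 | F 34-38 |
Completion: A=34  B=14  C=28  D=33  E=26  F=38  G=22
Turnaround (C−A): A=34  B=14  C=26  D=30  E=22  F=29  G=12
Turnaround times: A=34, B=14, C=26, D=30, E=22, F=29, G=12
Average turnaround = (34+14+26+30+22+29+12) / 7 = 167/7 = 23.86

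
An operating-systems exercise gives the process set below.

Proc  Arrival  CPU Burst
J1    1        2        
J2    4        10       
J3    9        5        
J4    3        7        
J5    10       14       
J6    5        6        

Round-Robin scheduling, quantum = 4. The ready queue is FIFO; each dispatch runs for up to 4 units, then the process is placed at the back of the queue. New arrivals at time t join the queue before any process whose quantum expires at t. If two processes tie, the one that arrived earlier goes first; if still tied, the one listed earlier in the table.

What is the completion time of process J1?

3

Timeline: | idle 0-1 | J1 1-3 | J4 3-7 | J2 7-11 | J6 11-15 | J4 15-18 | J3 18-22 | J5 22-26 | J2 26-30 | J6 30-32 | J3 32-33 | J5 33-37 | J2 37-39 | J5 39-45 |
Completion: J1=3  J2=39  J3=33  J4=18  J5=45  J6=32
Turnaround (C−A): J1=2  J2=35  J3=24  J4=15  J5=35  J6=27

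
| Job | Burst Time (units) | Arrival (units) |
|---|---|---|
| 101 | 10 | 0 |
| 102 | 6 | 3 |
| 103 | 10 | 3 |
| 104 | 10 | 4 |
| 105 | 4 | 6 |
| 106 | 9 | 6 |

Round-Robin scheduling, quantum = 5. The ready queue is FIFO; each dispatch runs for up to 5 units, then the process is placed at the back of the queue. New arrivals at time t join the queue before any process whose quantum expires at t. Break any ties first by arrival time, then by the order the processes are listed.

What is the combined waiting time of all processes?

152

Schedule: | 101 0-5 | 102 5-10 | 103 10-15 | 104 15-20 | 101 20-25 | 105 25-29 | 106 29-34 | 102 34-35 | 103 35-40 | 104 40-45 | 106 45-49 |
Completion: 101=25  102=35  103=40  104=45  105=29  106=49
Waiting = turnaround − burst: 101=15, 102=26, 103=27, 104=31, 105=19, 106=34
Total waiting = 15 + 26 + 27 + 31 + 19 + 34 = 152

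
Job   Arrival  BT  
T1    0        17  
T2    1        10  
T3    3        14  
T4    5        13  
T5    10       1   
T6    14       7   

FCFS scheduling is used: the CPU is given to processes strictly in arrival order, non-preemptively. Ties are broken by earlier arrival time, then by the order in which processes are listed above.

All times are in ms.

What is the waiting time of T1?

Gantt: | T1 0-17 | T2 17-27 | T3 27-41 | T4 41-54 | T5 54-55 | T6 55-62 |
Completion: T1=17  T2=27  T3=41  T4=54  T5=55  T6=62
Turnaround (C−A): T1=17  T2=26  T3=38  T4=49  T5=45  T6=48
Waiting(T1) = turnaround − burst = 17 − 17 = 0

0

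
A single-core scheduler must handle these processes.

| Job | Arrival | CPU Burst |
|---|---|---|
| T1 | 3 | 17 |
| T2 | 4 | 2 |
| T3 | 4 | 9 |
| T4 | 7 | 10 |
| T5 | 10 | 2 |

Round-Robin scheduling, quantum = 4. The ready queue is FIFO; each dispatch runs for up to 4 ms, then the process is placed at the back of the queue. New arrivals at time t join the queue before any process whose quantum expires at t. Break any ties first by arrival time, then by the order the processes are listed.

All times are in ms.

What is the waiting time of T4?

21

Gantt: | idle 0-3 | T1 3-7 | T2 7-9 | T3 9-13 | T4 13-17 | T1 17-21 | T5 21-23 | T3 23-27 | T4 27-31 | T1 31-35 | T3 35-36 | T4 36-38 | T1 38-43 |
Completion: T1=43  T2=9  T3=36  T4=38  T5=23
Turnaround (C−A): T1=40  T2=5  T3=32  T4=31  T5=13
Waiting(T4) = turnaround − burst = 31 − 10 = 21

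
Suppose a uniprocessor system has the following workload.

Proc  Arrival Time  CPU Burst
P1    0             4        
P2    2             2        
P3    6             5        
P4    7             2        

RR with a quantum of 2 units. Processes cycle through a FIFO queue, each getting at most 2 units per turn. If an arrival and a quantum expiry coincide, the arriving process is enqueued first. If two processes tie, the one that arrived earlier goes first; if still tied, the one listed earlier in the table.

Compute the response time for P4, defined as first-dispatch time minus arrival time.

Timeline: | P1 0-2 | P2 2-4 | P1 4-6 | P3 6-8 | P4 8-10 | P3 10-13 |
Completion: P1=6  P2=4  P3=13  P4=10
Turnaround (C−A): P1=6  P2=2  P3=7  P4=3
Response(P4) = first start − arrival = 8 − 7 = 1

1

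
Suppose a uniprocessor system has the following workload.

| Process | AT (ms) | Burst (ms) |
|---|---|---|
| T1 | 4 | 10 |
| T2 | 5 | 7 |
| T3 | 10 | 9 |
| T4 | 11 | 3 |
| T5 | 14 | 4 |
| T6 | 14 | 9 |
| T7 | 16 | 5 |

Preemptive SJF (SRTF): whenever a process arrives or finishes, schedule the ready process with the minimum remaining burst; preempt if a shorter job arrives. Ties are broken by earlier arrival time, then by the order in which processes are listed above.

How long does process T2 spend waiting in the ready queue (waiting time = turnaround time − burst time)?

0

Schedule: | idle 0-4 | T1 4-5 | T2 5-12 | T4 12-15 | T5 15-19 | T7 19-24 | T1 24-33 | T3 33-42 | T6 42-51 |
Completion: T1=33  T2=12  T3=42  T4=15  T5=19  T6=51  T7=24
Turnaround (C−A): T1=29  T2=7  T3=32  T4=4  T5=5  T6=37  T7=8
Waiting(T2) = turnaround − burst = 7 − 7 = 0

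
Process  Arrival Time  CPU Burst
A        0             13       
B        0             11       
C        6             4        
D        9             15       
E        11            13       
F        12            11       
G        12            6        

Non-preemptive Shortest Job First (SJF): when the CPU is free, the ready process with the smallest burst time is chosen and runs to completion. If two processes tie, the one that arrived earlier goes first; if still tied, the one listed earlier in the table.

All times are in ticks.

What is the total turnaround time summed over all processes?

205

Gantt: | B 0-11 | C 11-15 | G 15-21 | F 21-32 | A 32-45 | E 45-58 | D 58-73 |
Completion: A=45  B=11  C=15  D=73  E=58  F=32  G=21
Turnaround (C−A): A=45  B=11  C=9  D=64  E=47  F=20  G=9
Turnaround = completion − arrival: A=45, B=11, C=9, D=64, E=47, F=20, G=9
Total turnaround = 45 + 11 + 9 + 64 + 47 + 20 + 9 = 205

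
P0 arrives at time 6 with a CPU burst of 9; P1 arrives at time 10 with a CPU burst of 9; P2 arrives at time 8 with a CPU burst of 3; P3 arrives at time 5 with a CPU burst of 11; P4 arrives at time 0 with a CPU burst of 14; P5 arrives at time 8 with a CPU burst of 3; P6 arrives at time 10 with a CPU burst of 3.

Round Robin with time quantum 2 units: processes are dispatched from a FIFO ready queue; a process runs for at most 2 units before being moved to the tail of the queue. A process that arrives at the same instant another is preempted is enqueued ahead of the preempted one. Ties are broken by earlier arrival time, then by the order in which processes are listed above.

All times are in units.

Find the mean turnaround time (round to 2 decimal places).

Schedule: | P4 0-6 | P3 6-8 | P0 8-10 | P4 10-12 | P2 12-14 | P5 14-16 | P3 16-18 | P1 18-20 | P6 20-22 | P0 22-24 | P4 24-26 | P2 26-27 | P5 27-28 | P3 28-30 | P1 30-32 | P6 32-33 | P0 33-35 | P4 35-37 | P3 37-39 | P1 39-41 | P0 41-43 | P4 43-45 | P3 45-47 | P1 47-49 | P0 49-50 | P3 50-51 | P1 51-52 |
Completion: P0=50  P1=52  P2=27  P3=51  P4=45  P5=28  P6=33
Turnaround (C−A): P0=44  P1=42  P2=19  P3=46  P4=45  P5=20  P6=23
Turnaround times: P0=44, P1=42, P2=19, P3=46, P4=45, P5=20, P6=23
Average turnaround = (44+42+19+46+45+20+23) / 7 = 239/7 = 34.14

34.14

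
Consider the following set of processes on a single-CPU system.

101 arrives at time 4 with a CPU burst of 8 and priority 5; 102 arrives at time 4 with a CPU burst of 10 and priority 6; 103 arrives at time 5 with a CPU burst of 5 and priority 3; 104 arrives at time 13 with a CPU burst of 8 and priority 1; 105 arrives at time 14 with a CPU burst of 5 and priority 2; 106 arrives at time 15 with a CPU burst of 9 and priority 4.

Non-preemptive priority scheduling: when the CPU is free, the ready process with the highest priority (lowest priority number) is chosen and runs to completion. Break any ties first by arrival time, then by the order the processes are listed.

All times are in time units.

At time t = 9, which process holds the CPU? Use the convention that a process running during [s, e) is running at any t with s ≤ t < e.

101

Schedule: | idle 0-4 | 101 4-12 | 103 12-17 | 104 17-25 | 105 25-30 | 106 30-39 | 102 39-49 |
Completion: 101=12  102=49  103=17  104=25  105=30  106=39
Turnaround (C−A): 101=8  102=45  103=12  104=12  105=16  106=24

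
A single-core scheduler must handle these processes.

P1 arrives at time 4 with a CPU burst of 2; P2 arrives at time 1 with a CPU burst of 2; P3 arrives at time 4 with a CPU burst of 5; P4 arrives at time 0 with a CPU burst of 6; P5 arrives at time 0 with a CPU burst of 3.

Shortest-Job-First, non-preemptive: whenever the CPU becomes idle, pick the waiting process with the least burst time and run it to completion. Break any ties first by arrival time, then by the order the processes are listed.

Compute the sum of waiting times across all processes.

18

Timeline: | P5 0-3 | P2 3-5 | P1 5-7 | P3 7-12 | P4 12-18 |
Completion: P1=7  P2=5  P3=12  P4=18  P5=3
Turnaround (C−A): P1=3  P2=4  P3=8  P4=18  P5=3
Waiting = turnaround − burst: P1=1, P2=2, P3=3, P4=12, P5=0
Total waiting = 1 + 2 + 3 + 12 + 0 = 18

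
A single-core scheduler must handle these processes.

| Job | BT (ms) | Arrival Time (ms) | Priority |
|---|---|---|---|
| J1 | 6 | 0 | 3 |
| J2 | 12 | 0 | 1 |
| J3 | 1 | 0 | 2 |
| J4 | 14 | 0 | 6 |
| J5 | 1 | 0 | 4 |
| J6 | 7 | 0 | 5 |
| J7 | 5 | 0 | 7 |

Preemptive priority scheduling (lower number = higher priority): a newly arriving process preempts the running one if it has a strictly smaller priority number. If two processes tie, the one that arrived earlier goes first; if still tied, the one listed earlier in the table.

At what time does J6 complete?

27

Timeline: | J2 0-12 | J3 12-13 | J1 13-19 | J5 19-20 | J6 20-27 | J4 27-41 | J7 41-46 |
Completion: J1=19  J2=12  J3=13  J4=41  J5=20  J6=27  J7=46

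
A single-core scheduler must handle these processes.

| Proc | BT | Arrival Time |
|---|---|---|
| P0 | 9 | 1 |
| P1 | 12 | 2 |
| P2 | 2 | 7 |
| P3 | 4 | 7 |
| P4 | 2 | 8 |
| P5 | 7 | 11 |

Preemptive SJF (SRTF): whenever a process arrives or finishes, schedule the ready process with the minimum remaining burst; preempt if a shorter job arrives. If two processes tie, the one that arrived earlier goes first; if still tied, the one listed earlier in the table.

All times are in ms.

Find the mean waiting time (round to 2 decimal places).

7.00

Schedule: | idle 0-1 | P0 1-7 | P2 7-9 | P4 9-11 | P0 11-14 | P3 14-18 | P5 18-25 | P1 25-37 |
Completion: P0=14  P1=37  P2=9  P3=18  P4=11  P5=25
Turnaround (C−A): P0=13  P1=35  P2=2  P3=11  P4=3  P5=14
Waiting times: P0=4, P1=23, P2=0, P3=7, P4=1, P5=7
Average waiting = (4+23+0+7+1+7) / 6 = 42/6 = 7.00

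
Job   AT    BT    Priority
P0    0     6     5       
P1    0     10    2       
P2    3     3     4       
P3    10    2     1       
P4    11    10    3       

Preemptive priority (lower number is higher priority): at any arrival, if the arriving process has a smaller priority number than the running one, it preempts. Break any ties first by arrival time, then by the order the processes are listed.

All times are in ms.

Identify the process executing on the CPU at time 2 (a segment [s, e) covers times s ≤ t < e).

Gantt: | P1 0-10 | P3 10-12 | P4 12-22 | P2 22-25 | P0 25-31 |
Completion: P0=31  P1=10  P2=25  P3=12  P4=22
Turnaround (C−A): P0=31  P1=10  P2=22  P3=2  P4=11

P1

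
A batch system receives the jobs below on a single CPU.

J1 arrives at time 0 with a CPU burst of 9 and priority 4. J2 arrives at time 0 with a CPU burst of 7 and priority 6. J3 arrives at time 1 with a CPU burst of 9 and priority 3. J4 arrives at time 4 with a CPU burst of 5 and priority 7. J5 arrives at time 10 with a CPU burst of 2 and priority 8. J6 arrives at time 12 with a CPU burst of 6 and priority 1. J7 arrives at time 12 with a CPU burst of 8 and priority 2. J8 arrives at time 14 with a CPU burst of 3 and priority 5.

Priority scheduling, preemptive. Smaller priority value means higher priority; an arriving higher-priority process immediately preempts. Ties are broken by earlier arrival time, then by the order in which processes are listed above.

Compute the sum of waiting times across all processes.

Gantt: | J1 0-1 | J3 1-10 | J1 10-12 | J6 12-18 | J7 18-26 | J1 26-32 | J8 32-35 | J2 35-42 | J4 42-47 | J5 47-49 |
Completion: J1=32  J2=42  J3=10  J4=47  J5=49  J6=18  J7=26  J8=35
Waiting = turnaround − burst: J1=23, J2=35, J3=0, J4=38, J5=37, J6=0, J7=6, J8=18
Total waiting = 23 + 35 + 0 + 38 + 37 + 0 + 6 + 18 = 157

157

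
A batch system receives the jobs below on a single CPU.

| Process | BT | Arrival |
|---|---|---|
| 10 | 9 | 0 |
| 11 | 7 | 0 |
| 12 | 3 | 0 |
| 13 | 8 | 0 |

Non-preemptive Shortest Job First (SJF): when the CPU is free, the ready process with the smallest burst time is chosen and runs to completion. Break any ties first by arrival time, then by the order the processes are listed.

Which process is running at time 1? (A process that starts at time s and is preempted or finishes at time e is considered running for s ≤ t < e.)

Gantt: | 12 0-3 | 11 3-10 | 13 10-18 | 10 18-27 |
Completion: 10=27  11=10  12=3  13=18

12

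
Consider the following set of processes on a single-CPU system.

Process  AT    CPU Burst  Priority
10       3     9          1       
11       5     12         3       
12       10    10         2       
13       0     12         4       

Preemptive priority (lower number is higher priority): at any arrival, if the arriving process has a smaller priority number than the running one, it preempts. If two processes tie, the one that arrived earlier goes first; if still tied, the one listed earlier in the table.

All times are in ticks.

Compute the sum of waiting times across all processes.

Gantt: | 13 0-3 | 10 3-12 | 12 12-22 | 11 22-34 | 13 34-43 |
Completion: 10=12  11=34  12=22  13=43
Turnaround (C−A): 10=9  11=29  12=12  13=43
Waiting = turnaround − burst: 10=0, 11=17, 12=2, 13=31
Total waiting = 0 + 17 + 2 + 31 = 50

50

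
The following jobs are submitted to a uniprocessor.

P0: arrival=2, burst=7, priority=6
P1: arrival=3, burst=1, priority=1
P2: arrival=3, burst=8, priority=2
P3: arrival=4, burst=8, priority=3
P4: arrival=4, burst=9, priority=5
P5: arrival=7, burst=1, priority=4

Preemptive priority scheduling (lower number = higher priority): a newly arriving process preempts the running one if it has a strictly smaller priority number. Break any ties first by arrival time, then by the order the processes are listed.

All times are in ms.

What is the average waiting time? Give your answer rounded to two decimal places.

Timeline: | idle 0-2 | P0 2-3 | P1 3-4 | P2 4-12 | P3 12-20 | P5 20-21 | P4 21-30 | P0 30-36 |
Completion: P0=36  P1=4  P2=12  P3=20  P4=30  P5=21
Waiting times: P0=27, P1=0, P2=1, P3=8, P4=17, P5=13
Average waiting = (27+0+1+8+17+13) / 6 = 66/6 = 11.00

11.00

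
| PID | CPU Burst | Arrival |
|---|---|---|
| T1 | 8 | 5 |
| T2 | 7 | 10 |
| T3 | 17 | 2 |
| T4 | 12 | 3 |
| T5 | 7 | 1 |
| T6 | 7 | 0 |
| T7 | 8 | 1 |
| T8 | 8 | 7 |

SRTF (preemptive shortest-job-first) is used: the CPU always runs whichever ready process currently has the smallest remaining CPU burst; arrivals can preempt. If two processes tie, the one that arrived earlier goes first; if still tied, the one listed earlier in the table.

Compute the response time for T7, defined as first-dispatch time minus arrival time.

20

Timeline: | T6 0-7 | T5 7-14 | T2 14-21 | T7 21-29 | T1 29-37 | T8 37-45 | T4 45-57 | T3 57-74 |
Completion: T1=37  T2=21  T3=74  T4=57  T5=14  T6=7  T7=29  T8=45
Response(T7) = first start − arrival = 21 − 1 = 20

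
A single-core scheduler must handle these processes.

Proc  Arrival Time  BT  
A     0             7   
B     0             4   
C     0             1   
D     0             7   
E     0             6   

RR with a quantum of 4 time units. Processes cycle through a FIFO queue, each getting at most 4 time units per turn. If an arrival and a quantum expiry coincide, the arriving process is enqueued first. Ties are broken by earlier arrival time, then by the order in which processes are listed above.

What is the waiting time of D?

Timeline: | A 0-4 | B 4-8 | C 8-9 | D 9-13 | E 13-17 | A 17-20 | D 20-23 | E 23-25 |
Completion: A=20  B=8  C=9  D=23  E=25
Turnaround (C−A): A=20  B=8  C=9  D=23  E=25
Waiting(D) = turnaround − burst = 23 − 7 = 16

16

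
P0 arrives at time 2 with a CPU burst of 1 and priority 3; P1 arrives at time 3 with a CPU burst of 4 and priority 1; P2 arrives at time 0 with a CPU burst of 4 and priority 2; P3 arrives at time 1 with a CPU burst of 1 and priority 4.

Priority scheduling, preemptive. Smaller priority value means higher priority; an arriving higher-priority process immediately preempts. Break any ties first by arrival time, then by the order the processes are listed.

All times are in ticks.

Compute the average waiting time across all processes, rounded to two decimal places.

Timeline: | P2 0-3 | P1 3-7 | P2 7-8 | P0 8-9 | P3 9-10 |
Completion: P0=9  P1=7  P2=8  P3=10
Waiting times: P0=6, P1=0, P2=4, P3=8
Average waiting = (6+0+4+8) / 4 = 18/4 = 4.50

4.50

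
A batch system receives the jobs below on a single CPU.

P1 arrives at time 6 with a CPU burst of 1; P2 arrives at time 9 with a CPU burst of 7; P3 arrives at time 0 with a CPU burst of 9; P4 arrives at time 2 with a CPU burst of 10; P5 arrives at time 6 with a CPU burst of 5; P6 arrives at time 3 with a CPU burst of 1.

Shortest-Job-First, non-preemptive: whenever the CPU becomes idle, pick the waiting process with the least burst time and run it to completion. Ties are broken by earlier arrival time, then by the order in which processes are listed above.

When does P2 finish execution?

Schedule: | P3 0-9 | P6 9-10 | P1 10-11 | P5 11-16 | P2 16-23 | P4 23-33 |
Completion: P1=11  P2=23  P3=9  P4=33  P5=16  P6=10
Turnaround (C−A): P1=5  P2=14  P3=9  P4=31  P5=10  P6=7

23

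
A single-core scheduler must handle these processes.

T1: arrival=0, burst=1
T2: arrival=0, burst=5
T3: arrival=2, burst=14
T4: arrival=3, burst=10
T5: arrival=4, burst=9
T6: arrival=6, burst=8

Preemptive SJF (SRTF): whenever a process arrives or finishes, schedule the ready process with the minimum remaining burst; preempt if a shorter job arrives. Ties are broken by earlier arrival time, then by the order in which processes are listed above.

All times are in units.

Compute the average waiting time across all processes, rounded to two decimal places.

Timeline: | T1 0-1 | T2 1-6 | T6 6-14 | T5 14-23 | T4 23-33 | T3 33-47 |
Completion: T1=1  T2=6  T3=47  T4=33  T5=23  T6=14
Turnaround (C−A): T1=1  T2=6  T3=45  T4=30  T5=19  T6=8
Waiting times: T1=0, T2=1, T3=31, T4=20, T5=10, T6=0
Average waiting = (0+1+31+20+10+0) / 6 = 62/6 = 10.33

10.33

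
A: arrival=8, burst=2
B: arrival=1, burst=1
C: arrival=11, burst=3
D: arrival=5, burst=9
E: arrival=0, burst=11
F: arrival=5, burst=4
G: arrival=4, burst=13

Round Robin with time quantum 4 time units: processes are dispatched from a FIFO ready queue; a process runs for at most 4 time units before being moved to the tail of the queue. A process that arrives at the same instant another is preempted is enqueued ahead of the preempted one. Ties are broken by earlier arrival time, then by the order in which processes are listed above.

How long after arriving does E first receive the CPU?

0

Gantt: | E 0-4 | B 4-5 | G 5-9 | E 9-13 | D 13-17 | F 17-21 | A 21-23 | G 23-27 | C 27-30 | E 30-33 | D 33-37 | G 37-41 | D 41-42 | G 42-43 |
Completion: A=23  B=5  C=30  D=42  E=33  F=21  G=43
Turnaround (C−A): A=15  B=4  C=19  D=37  E=33  F=16  G=39
Response(E) = first start − arrival = 0 − 0 = 0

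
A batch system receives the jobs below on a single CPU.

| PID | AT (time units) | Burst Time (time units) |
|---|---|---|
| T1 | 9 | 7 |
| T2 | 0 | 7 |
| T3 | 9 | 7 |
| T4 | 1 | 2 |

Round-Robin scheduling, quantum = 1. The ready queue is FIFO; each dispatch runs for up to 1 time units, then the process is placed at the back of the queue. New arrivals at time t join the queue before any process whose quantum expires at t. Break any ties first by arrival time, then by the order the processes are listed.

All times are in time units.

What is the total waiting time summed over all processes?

16

Schedule: | T2 0-1 | T4 1-2 | T2 2-3 | T4 3-4 | T2 4-9 | T1 9-10 | T3 10-11 | T1 11-12 | T3 12-13 | T1 13-14 | T3 14-15 | T1 15-16 | T3 16-17 | T1 17-18 | T3 18-19 | T1 19-20 | T3 20-21 | T1 21-22 | T3 22-23 |
Completion: T1=22  T2=9  T3=23  T4=4
Waiting = turnaround − burst: T1=6, T2=2, T3=7, T4=1
Total waiting = 6 + 2 + 7 + 1 = 16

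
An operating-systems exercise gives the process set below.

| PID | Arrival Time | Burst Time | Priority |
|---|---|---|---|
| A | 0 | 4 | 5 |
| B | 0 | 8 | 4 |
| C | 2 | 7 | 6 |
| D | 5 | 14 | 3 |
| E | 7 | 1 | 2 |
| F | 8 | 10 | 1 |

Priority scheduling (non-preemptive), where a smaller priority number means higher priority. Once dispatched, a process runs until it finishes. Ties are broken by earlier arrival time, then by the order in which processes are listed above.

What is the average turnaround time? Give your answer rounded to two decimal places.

22.83

Gantt: | B 0-8 | F 8-18 | E 18-19 | D 19-33 | A 33-37 | C 37-44 |
Completion: A=37  B=8  C=44  D=33  E=19  F=18
Turnaround (C−A): A=37  B=8  C=42  D=28  E=12  F=10
Turnaround times: A=37, B=8, C=42, D=28, E=12, F=10
Average turnaround = (37+8+42+28+12+10) / 6 = 137/6 = 22.83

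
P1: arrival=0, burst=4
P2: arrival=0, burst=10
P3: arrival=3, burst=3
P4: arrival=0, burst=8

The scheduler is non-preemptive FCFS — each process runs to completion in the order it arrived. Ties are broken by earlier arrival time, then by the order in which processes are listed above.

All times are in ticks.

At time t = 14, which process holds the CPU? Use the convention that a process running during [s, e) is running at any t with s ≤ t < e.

Timeline: | P1 0-4 | P2 4-14 | P4 14-22 | P3 22-25 |
Completion: P1=4  P2=14  P3=25  P4=22
Turnaround (C−A): P1=4  P2=14  P3=22  P4=22

P4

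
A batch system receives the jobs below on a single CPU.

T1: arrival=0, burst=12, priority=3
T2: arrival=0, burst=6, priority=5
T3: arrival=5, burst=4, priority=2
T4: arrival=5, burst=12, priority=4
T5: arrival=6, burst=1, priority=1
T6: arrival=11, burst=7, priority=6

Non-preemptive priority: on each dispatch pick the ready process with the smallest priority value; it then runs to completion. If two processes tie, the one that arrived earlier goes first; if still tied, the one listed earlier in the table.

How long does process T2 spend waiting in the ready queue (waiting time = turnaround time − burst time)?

Gantt: | T1 0-12 | T5 12-13 | T3 13-17 | T4 17-29 | T2 29-35 | T6 35-42 |
Completion: T1=12  T2=35  T3=17  T4=29  T5=13  T6=42
Turnaround (C−A): T1=12  T2=35  T3=12  T4=24  T5=7  T6=31
Waiting(T2) = turnaround − burst = 35 − 6 = 29

29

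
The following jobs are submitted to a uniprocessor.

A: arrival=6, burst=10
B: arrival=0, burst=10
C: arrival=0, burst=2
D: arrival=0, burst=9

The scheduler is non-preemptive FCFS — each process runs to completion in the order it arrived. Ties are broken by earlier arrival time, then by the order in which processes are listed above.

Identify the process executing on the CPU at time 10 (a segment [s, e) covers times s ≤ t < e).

C

Schedule: | B 0-10 | C 10-12 | D 12-21 | A 21-31 |
Completion: A=31  B=10  C=12  D=21
Turnaround (C−A): A=25  B=10  C=12  D=21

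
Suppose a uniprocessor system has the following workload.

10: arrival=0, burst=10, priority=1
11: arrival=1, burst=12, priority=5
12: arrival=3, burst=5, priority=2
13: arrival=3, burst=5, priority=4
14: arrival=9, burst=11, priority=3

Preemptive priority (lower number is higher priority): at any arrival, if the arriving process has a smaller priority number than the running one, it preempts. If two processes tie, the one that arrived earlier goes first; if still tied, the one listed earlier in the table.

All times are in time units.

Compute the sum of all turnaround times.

109

Schedule: | 10 0-10 | 12 10-15 | 14 15-26 | 13 26-31 | 11 31-43 |
Completion: 10=10  11=43  12=15  13=31  14=26
Turnaround (C−A): 10=10  11=42  12=12  13=28  14=17
Turnaround = completion − arrival: 10=10, 11=42, 12=12, 13=28, 14=17
Total turnaround = 10 + 42 + 12 + 28 + 17 = 109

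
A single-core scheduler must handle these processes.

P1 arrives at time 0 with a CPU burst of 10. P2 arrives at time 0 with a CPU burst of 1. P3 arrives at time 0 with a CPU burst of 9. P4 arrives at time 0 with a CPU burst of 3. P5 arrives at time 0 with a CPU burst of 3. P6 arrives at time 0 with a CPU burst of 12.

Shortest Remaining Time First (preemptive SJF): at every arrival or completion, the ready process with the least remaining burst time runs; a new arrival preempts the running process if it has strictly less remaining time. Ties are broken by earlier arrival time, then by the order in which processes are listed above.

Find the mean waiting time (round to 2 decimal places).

Timeline: | P2 0-1 | P4 1-4 | P5 4-7 | P3 7-16 | P1 16-26 | P6 26-38 |
Completion: P1=26  P2=1  P3=16  P4=4  P5=7  P6=38
Turnaround (C−A): P1=26  P2=1  P3=16  P4=4  P5=7  P6=38
Waiting times: P1=16, P2=0, P3=7, P4=1, P5=4, P6=26
Average waiting = (16+0+7+1+4+26) / 6 = 54/6 = 9.00

9.00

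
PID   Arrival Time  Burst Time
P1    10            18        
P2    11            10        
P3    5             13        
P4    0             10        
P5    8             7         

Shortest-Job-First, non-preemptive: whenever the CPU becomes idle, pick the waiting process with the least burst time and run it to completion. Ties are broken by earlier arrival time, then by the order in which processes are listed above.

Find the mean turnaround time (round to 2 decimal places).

23.60

Timeline: | P4 0-10 | P5 10-17 | P2 17-27 | P3 27-40 | P1 40-58 |
Completion: P1=58  P2=27  P3=40  P4=10  P5=17
Turnaround times: P1=48, P2=16, P3=35, P4=10, P5=9
Average turnaround = (48+16+35+10+9) / 5 = 118/5 = 23.60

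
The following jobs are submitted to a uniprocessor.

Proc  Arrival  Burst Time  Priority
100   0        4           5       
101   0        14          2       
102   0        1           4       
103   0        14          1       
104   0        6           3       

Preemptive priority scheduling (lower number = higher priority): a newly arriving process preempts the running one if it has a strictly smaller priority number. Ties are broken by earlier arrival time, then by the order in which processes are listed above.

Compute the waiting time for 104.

28

Timeline: | 103 0-14 | 101 14-28 | 104 28-34 | 102 34-35 | 100 35-39 |
Completion: 100=39  101=28  102=35  103=14  104=34
Waiting(104) = turnaround − burst = 34 − 6 = 28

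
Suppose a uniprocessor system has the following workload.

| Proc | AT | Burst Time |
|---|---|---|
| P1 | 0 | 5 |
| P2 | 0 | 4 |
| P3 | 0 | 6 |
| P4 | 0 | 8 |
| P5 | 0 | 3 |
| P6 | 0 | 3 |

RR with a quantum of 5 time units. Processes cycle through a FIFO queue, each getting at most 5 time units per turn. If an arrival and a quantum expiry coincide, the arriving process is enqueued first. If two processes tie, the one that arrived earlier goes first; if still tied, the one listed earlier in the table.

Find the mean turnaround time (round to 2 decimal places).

19.33

Gantt: | P1 0-5 | P2 5-9 | P3 9-14 | P4 14-19 | P5 19-22 | P6 22-25 | P3 25-26 | P4 26-29 |
Completion: P1=5  P2=9  P3=26  P4=29  P5=22  P6=25
Turnaround (C−A): P1=5  P2=9  P3=26  P4=29  P5=22  P6=25
Turnaround times: P1=5, P2=9, P3=26, P4=29, P5=22, P6=25
Average turnaround = (5+9+26+29+22+25) / 6 = 116/6 = 19.33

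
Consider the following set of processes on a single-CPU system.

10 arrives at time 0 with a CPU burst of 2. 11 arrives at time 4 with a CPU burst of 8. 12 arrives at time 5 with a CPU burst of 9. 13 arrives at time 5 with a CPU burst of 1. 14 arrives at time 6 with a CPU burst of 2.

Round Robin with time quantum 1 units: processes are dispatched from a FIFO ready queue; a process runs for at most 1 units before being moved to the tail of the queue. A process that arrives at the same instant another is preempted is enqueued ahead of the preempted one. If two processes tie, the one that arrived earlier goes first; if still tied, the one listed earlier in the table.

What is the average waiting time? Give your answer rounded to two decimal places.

Gantt: | 10 0-2 | idle 2-4 | 11 4-5 | 12 5-6 | 13 6-7 | 11 7-8 | 14 8-9 | 12 9-10 | 11 10-11 | 14 11-12 | 12 12-13 | 11 13-14 | 12 14-15 | 11 15-16 | 12 16-17 | 11 17-18 | 12 18-19 | 11 19-20 | 12 20-21 | 11 21-22 | 12 22-24 |
Completion: 10=2  11=22  12=24  13=7  14=12
Turnaround (C−A): 10=2  11=18  12=19  13=2  14=6
Waiting times: 10=0, 11=10, 12=10, 13=1, 14=4
Average waiting = (0+10+10+1+4) / 5 = 25/5 = 5.00

5.00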